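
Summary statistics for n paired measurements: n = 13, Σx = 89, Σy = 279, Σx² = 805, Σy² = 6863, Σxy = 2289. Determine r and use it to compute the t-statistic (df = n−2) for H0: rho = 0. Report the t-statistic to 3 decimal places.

7.552

S_xy = nΣxy − ΣxΣy = 13·2289 − 89·279 = 29757 − 24831 = 4926
S_xx = nΣx² − (Σx)² = 13·805 − 89² = 10465 − 7921 = 2544
S_yy = nΣy² − (Σy)² = 13·6863 − 279² = 89219 − 77841 = 11378
r = S_xy / √(S_xx·S_yy) = 4926 / √(2544·11378) = 4926 / √28945632 = 4926 / 5380.1145 = 0.9156
t = r·√(n−2)/√(1−r²) = 0.9156·√11 / √(1−0.838323) = 3.036702 / 0.402091 = 7.552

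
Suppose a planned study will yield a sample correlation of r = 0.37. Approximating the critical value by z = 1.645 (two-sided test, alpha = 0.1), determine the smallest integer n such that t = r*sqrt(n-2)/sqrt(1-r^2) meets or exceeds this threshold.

r√(n−2)/√(1−r²) ≥ 1.645  ⇔  n−2 ≥ (1.645)²·(1−r²)/r²
(1−r²)/r² = (1−0.1369)/0.1369 = 6.3046
n ≥ 2 + 2.706025·6.3046 = 2 + 17.0604 = 19.0604
⌈19.0604⌉ = 20

20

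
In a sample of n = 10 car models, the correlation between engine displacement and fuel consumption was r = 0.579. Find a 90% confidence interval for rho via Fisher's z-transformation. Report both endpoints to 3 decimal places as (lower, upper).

(0.039, 0.857)

z_r = atanh(0.579) = 0.660957;  SE = 1/√(n−3) = 1/√7 = 0.377964
z-limits: 0.660957 ± 1.645·0.377964 = 0.660957 ± 0.621751 = [0.039206, 1.282708]
ρ-limits: (tanh 0.039206, tanh 1.282708) = (0.039, 0.857)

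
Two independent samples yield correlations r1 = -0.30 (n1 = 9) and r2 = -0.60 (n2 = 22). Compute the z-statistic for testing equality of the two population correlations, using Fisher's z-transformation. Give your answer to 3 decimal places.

0.819

Fisher z-transforms: z1 = atanh(-0.30) = -0.309520, z2 = atanh(-0.60) = -0.693147; difference d = 0.383627
Var(d) = 1/6 + 1/19 = 0.1666667 + 0.0526316 = 0.2192983
z = d/√Var(d) = 0.383627 / √0.2192983 = 0.383627 / 0.468293 = 0.819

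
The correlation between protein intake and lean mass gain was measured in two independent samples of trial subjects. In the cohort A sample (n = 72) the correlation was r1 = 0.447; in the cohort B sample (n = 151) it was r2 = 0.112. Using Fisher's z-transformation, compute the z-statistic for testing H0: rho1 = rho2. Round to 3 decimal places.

2.528

Fisher z-transforms: z1 = atanh(0.447) = 0.480945, z2 = atanh(0.112) = 0.112472; difference d = 0.368473
Var(d) = 1/69 + 1/148 = 0.0144928 + 0.0067568 = 0.0212496
z = d/√Var(d) = 0.368473 / √0.0212496 = 0.368473 / 0.145772 = 2.528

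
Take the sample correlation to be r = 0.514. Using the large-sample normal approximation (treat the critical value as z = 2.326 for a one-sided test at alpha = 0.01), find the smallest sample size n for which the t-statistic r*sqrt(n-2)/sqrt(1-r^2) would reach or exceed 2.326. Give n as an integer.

Need r·√(n−2)/√(1−r²) ≥ 2.326
√(n−2) ≥ 2.326·√(1−0.264196) / 0.514 = 2.326·0.857790 / 0.514 = 3.8818
n−2 ≥ 15.0684  ⇒  n ≥ 17.0684
Smallest integer n = 18

18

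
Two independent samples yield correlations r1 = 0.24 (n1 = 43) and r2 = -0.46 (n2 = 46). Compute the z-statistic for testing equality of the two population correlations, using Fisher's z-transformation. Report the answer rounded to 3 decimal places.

z1 = atanh(0.24) = 0.244774,  z2 = atanh(-0.46) = -0.497311
SE = √(1/(n1−3) + 1/(n2−3)) = √(1/40 + 1/43) = √(0.0250000 + 0.0232558) = √0.0482558 = 0.219672
z = (z1 − z2)/SE = (0.244774 − (-0.497311)) / 0.219672 = 0.742085 / 0.219672 = 3.378

3.378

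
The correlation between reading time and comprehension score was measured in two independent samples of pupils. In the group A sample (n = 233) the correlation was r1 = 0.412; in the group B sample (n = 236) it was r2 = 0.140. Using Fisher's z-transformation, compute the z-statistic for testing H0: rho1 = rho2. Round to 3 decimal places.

3.196

Fisher z-transforms: z1 = atanh(0.412) = 0.438018, z2 = atanh(0.140) = 0.140926; difference d = 0.297092
Var(d) = 1/230 + 1/233 = 0.0043478 + 0.0042918 = 0.0086396
z = d/√Var(d) = 0.297092 / √0.0086396 = 0.297092 / 0.092949 = 3.196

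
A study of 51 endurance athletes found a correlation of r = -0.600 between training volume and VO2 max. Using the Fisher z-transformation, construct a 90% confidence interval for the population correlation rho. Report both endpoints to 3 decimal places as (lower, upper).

(-0.731, -0.427)

z_r = atanh(-0.600) = -0.693147;  SE = 1/√(n−3) = 1/√48 = 0.144338
z-limits: -0.693147 ± 1.645·0.144338 = -0.693147 ± 0.237436 = [-0.930583, -0.455711]
ρ-limits: (tanh -0.930583, tanh -0.455711) = (-0.731, -0.427)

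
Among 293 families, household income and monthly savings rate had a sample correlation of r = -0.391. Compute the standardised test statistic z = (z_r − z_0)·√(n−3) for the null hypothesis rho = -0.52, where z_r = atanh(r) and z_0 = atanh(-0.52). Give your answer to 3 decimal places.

2.782

z_r = atanh(-0.391) = -0.412980,  z_0 = atanh(-0.52) = -0.576340
SE = 1/√(n−3) = 1/√290 = 0.058722
z = (z_r − z_0)/SE = (-0.412980 − (-0.576340)) / 0.058722 = 0.163360 / 0.058722 = 2.782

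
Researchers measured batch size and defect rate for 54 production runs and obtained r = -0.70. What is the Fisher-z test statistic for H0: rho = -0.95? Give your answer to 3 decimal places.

z_r = atanh(-0.70) = -0.867301,  z_0 = atanh(-0.95) = -1.831781
SE = 1/√(n−3) = 1/√51 = 0.140028
z = (z_r − z_0)/SE = (-0.867301 − (-1.831781)) / 0.140028 = 0.964480 / 0.140028 = 6.888

6.888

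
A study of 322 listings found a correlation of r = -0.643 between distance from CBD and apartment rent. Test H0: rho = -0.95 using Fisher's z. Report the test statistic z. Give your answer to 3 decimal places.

19.084

Fisher z: atanh(-0.643) = -0.763272, atanh(-0.95) = -1.831781
z = (z_r − z_0)·√(n−3) = (-0.763272 − (-1.831781))·√319 = 1.068509 · 17.860571 = 19.084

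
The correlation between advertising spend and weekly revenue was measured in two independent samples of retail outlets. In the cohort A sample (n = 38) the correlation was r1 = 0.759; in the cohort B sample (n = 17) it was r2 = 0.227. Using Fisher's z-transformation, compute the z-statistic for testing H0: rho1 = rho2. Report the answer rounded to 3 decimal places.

Fisher z-transforms: z1 = atanh(0.759) = 0.993852, z2 = atanh(0.227) = 0.231024; difference d = 0.762828
Var(d) = 1/35 + 1/14 = 0.0285714 + 0.0714286 = 0.1000000
z = d/√Var(d) = 0.762828 / √0.1000000 = 0.762828 / 0.316228 = 2.412

2.412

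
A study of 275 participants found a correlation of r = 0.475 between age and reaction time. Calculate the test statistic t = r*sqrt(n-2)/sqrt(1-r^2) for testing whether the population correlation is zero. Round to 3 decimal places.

8.919

t = r·√(n−2) / √(1−r²) with r = 0.475, n = 275
  = 0.475·√273 / √(1 − 0.225625)
  = 0.475·16.522712 / 0.879986
  = 7.848288 / 0.879986 = 8.919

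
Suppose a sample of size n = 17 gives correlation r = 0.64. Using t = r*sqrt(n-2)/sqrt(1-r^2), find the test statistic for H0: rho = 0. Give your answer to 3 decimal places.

1 − r² = 1 − 0.4096 = 0.5904;  √(1−r²) = 0.768375
√(n−2) = √15 = 3.872983
t = r·√(n−2)/√(1−r²) = 0.64 · 3.872983 / 0.768375 = 3.226

3.226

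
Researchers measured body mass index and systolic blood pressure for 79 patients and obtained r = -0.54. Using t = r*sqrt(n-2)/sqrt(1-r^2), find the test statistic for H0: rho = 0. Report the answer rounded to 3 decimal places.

t = r·√(n−2) / √(1−r²) with r = -0.54, n = 79
  = -0.54·√77 / √(1 − 0.2916)
  = -0.54·8.774964 / 0.841665
  = -4.738481 / 0.841665 = -5.630

-5.630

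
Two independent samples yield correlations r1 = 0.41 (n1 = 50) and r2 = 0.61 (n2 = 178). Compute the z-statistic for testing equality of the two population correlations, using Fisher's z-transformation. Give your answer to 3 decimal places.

Fisher z-transforms: z1 = atanh(0.41) = 0.435611, z2 = atanh(0.61) = 0.708921; difference d = -0.273310
Var(d) = 1/47 + 1/175 = 0.0212766 + 0.0057143 = 0.0269909
z = d/√Var(d) = -0.273310 / √0.0269909 = -0.273310 / 0.164289 = -1.664

-1.664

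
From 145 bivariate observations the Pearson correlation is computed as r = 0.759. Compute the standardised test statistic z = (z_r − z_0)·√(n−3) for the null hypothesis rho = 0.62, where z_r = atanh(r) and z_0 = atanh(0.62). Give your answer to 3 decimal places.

z_r = atanh(0.759) = 0.993852,  z_0 = atanh(0.62) = 0.725005
SE = 1/√(n−3) = 1/√142 = 0.083918
z = (z_r − z_0)/SE = (0.993852 − 0.725005) / 0.083918 = 0.268847 / 0.083918 = 3.204

3.204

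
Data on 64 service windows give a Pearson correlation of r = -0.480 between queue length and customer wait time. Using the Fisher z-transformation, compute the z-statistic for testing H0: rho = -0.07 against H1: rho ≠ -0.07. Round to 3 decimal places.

-3.537

Fisher z: atanh(-0.480) = -0.522984, atanh(-0.07) = -0.070115
z = (z_r − z_0)·√(n−3) = (-0.522984 − (-0.070115))·√61 = -0.452869 · 7.810250 = -3.537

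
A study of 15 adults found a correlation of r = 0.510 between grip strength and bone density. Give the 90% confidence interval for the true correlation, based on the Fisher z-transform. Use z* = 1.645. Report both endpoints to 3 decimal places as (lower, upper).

Fisher z: z_r = atanh(r) = ½·ln((1+0.510)/(1−0.510)) = 0.562730
SE(z) = 1/√(n−3) = 1/√12 = 0.288675
90% ⇒ z* = 1.645; margin = 1.645·0.288675 = 0.474870
CI on z-scale: (0.087860, 1.037600)
Back-transform: tanh(0.087860) = 0.087635, tanh(1.037600) = 0.776939

(0.088, 0.777)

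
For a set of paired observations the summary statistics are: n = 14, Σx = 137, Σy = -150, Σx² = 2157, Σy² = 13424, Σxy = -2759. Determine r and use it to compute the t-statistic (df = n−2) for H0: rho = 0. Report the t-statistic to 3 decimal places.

-1.583

Numerator: nΣxy − (Σx)(Σy) = 14·(-2759) − (137)(-150) = -18076
Denominator: √[(nΣx²−(Σx)²)(nΣy²−(Σy)²)]
  nΣx²−(Σx)² = 14·2157 − 18769 = 11429;  nΣy²−(Σy)² = 14·13424 − 22500 = 165436
  √(11429·165436) = √1890768044 = 43482.9627
r = -18076 / 43482.9627 = -0.4157
t = r·√(n−2)/√(1−r²) = -0.4157·√12 / √(1−0.172806) = -1.440027 / 0.909502 = -1.583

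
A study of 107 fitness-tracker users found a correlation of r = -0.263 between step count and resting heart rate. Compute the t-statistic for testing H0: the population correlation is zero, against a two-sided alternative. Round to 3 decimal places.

-2.793

1 − r² = 1 − 0.069169 = 0.930831;  √(1−r²) = 0.964796
√(n−2) = √105 = 10.246951
t = r·√(n−2)/√(1−r²) = -0.263 · 10.246951 / 0.964796 = -2.793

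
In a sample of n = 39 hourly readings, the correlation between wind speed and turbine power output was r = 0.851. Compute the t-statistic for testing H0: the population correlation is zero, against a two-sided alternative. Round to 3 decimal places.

t = r·√(n−2) / √(1−r²) with r = 0.851, n = 39
  = 0.851·√37 / √(1 − 0.724201)
  = 0.851·6.082763 / 0.525166
  = 5.176431 / 0.525166 = 9.857

9.857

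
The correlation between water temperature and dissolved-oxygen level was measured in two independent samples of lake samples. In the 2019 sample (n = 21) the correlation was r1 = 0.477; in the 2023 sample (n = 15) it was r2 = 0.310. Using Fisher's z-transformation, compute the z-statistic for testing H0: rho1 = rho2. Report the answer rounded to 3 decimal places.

Fisher z-transforms: z1 = atanh(0.477) = 0.519093, z2 = atanh(0.310) = 0.320545; difference d = 0.198548
Var(d) = 1/18 + 1/12 = 0.0555556 + 0.0833333 = 0.1388889
z = d/√Var(d) = 0.198548 / √0.1388889 = 0.198548 / 0.372678 = 0.533

0.533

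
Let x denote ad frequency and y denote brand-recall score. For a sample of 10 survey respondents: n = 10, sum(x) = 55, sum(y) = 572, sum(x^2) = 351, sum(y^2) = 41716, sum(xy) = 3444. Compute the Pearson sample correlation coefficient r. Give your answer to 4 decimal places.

Numerator: nΣxy − (Σx)(Σy) = 10·3444 − (55)(572) = 2980
Denominator: √[(nΣx²−(Σx)²)(nΣy²−(Σy)²)]
  nΣx²−(Σx)² = 10·351 − 3025 = 485;  nΣy²−(Σy)² = 10·41716 − 327184 = 89976
  √(485·89976) = √43638360 = 6605.9337
r = 2980 / 6605.9337 = 0.4511

0.4511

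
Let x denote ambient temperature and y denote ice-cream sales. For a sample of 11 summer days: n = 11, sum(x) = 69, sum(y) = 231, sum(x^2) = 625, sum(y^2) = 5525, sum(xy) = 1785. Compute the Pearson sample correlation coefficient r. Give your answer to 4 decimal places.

0.9336

S_xy = nΣxy − ΣxΣy = 11·1785 − 69·231 = 19635 − 15939 = 3696
S_xx = nΣx² − (Σx)² = 11·625 − 69² = 6875 − 4761 = 2114
S_yy = nΣy² − (Σy)² = 11·5525 − 231² = 60775 − 53361 = 7414
r = S_xy / √(S_xx·S_yy) = 3696 / √(2114·7414) = 3696 / √15673196 = 3696 / 3958.9387 = 0.9336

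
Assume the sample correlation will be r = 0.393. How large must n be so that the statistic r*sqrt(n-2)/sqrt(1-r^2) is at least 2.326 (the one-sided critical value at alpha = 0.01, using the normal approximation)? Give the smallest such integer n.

32

r√(n−2)/√(1−r²) ≥ 2.326  ⇔  n−2 ≥ (2.326)²·(1−r²)/r²
(1−r²)/r² = (1−0.154449)/0.154449 = 5.4746
n ≥ 2 + 5.410276·5.4746 = 2 + 29.6191 = 31.6191
⌈31.6191⌉ = 32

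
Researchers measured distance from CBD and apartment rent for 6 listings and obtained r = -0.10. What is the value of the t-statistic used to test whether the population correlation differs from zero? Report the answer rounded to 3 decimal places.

-0.201

t = r·√(n−2) / √(1−r²) with r = -0.10, n = 6
  = -0.10·√4 / √(1 − 0.0100)
  = -0.10·2.000000 / 0.994987
  = -0.200000 / 0.994987 = -0.201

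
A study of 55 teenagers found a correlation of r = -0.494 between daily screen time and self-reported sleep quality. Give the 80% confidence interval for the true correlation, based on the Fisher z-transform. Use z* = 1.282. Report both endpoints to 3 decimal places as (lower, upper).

z_r = atanh(-0.494) = -0.541338;  SE = 1/√(n−3) = 1/√52 = 0.138675
z-limits: -0.541338 ± 1.282·0.138675 = -0.541338 ± 0.177781 = [-0.719119, -0.363557]
ρ-limits: (tanh -0.719119, tanh -0.363557) = (-0.616, -0.348)

(-0.616, -0.348)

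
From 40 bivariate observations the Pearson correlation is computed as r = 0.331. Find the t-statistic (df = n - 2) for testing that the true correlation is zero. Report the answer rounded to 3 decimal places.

2.162

t = r·√(n−2) / √(1−r²) with r = 0.331, n = 40
  = 0.331·√38 / √(1 − 0.109561)
  = 0.331·6.164414 / 0.943631
  = 2.040421 / 0.943631 = 2.162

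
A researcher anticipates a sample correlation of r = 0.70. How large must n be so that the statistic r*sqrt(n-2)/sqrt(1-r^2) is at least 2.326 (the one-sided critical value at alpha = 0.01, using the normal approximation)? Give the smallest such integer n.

8

Need r·√(n−2)/√(1−r²) ≥ 2.326
√(n−2) ≥ 2.326·√(1−0.4900) / 0.70 = 2.326·0.714143 / 0.70 = 2.3730
n−2 ≥ 5.6311  ⇒  n ≥ 7.6311
Smallest integer n = 8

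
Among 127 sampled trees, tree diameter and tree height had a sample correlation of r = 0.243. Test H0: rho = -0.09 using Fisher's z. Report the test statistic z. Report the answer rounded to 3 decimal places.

z_r = atanh(0.243) = 0.247960,  z_0 = atanh(-0.09) = -0.090244
SE = 1/√(n−3) = 1/√124 = 0.089803
z = (z_r − z_0)/SE = (0.247960 − (-0.090244)) / 0.089803 = 0.338204 / 0.089803 = 3.766

3.766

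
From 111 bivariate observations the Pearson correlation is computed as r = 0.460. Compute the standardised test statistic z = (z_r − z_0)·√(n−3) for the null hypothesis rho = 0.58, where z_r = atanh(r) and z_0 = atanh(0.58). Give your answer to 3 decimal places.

-1.716

z_r = atanh(0.460) = 0.497311,  z_0 = atanh(0.58) = 0.662463
SE = 1/√(n−3) = 1/√108 = 0.096225
z = (z_r − z_0)/SE = (0.497311 − 0.662463) / 0.096225 = -0.165152 / 0.096225 = -1.716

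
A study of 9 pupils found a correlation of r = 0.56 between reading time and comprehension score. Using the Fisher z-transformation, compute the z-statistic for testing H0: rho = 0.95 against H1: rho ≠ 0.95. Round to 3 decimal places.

-2.937

z_r = atanh(0.56) = 0.632833,  z_0 = atanh(0.95) = 1.831781
SE = 1/√(n−3) = 1/√6 = 0.408248
z = (z_r − z_0)/SE = (0.632833 − 1.831781) / 0.408248 = -1.198948 / 0.408248 = -2.937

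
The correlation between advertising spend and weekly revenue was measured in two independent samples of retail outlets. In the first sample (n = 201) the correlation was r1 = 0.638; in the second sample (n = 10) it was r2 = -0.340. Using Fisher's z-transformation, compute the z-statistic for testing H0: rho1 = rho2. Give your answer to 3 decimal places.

2.883

Fisher z-transforms: z1 = atanh(0.638) = 0.754794, z2 = atanh(-0.340) = -0.354093; difference d = 1.108887
Var(d) = 1/198 + 1/7 = 0.0050505 + 0.1428571 = 0.1479076
z = d/√Var(d) = 1.108887 / √0.1479076 = 1.108887 / 0.384588 = 2.883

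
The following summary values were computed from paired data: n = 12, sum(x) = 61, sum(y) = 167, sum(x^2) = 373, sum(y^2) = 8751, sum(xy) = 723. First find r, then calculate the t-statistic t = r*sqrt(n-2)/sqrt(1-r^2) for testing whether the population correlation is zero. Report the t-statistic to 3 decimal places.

-0.639

Numerator: nΣxy − (Σx)(Σy) = 12·723 − (61)(167) = -1511
Denominator: √[(nΣx²−(Σx)²)(nΣy²−(Σy)²)]
  nΣx²−(Σx)² = 12·373 − 3721 = 755;  nΣy²−(Σy)² = 12·8751 − 27889 = 77123
  √(755·77123) = √58227865 = 7630.7185
r = -1511 / 7630.7185 = -0.1980
t = r·√(n−2)/√(1−r²) = -0.1980·√10 / √(1−0.039204) = -0.626131 / 0.980202 = -0.639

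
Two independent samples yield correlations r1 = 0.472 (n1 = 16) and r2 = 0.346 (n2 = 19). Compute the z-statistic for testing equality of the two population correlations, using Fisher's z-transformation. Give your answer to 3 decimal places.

0.406

Fisher z-transforms: z1 = atanh(0.472) = 0.512641, z2 = atanh(0.346) = 0.360893; difference d = 0.151748
Var(d) = 1/13 + 1/16 = 0.0769231 + 0.0625000 = 0.1394231
z = d/√Var(d) = 0.151748 / √0.1394231 = 0.151748 / 0.373394 = 0.406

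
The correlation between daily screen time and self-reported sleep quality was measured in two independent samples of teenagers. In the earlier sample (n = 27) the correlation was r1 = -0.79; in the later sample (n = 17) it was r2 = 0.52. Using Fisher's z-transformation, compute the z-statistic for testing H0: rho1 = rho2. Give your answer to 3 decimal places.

z1 = atanh(-0.79) = -1.071432,  z2 = atanh(0.52) = 0.576340
SE = √(1/(n1−3) + 1/(n2−3)) = √(1/24 + 1/14) = √(0.0416667 + 0.0714286) = √0.1130953 = 0.336296
z = (z1 − z2)/SE = (-1.071432 − 0.576340) / 0.336296 = -1.647772 / 0.336296 = -4.900

-4.900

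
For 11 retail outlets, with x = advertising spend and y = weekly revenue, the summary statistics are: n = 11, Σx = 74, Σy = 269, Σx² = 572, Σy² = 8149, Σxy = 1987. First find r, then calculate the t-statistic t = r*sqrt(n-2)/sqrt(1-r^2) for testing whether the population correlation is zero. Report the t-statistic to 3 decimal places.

S_xy = nΣxy − ΣxΣy = 11·1987 − 74·269 = 21857 − 19906 = 1951
S_xx = nΣx² − (Σx)² = 11·572 − 74² = 6292 − 5476 = 816
S_yy = nΣy² − (Σy)² = 11·8149 − 269² = 89639 − 72361 = 17278
r = S_xy / √(S_xx·S_yy) = 1951 / √(816·17278) = 1951 / √14098848 = 1951 / 3754.8433 = 0.5196
t = r·√(n−2)/√(1−r²) = 0.5196·√9 / √(1−0.269984) = 1.558800 / 0.854410 = 1.824

1.824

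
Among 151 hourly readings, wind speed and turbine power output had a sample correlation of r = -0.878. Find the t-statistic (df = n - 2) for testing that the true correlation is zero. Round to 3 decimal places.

1 − r² = 1 − 0.770884 = 0.229116;  √(1−r²) = 0.478661
√(n−2) = √149 = 12.206556
t = r·√(n−2)/√(1−r²) = -0.878 · 12.206556 / 0.478661 = -22.390

-22.390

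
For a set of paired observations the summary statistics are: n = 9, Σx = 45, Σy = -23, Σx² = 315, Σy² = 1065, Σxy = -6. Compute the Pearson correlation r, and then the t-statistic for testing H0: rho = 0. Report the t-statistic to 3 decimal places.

1.028

Numerator: nΣxy − (Σx)(Σy) = 9·(-6) − (45)(-23) = 981
Denominator: √[(nΣx²−(Σx)²)(nΣy²−(Σy)²)]
  nΣx²−(Σx)² = 9·315 − 2025 = 810;  nΣy²−(Σy)² = 9·1065 − 529 = 9056
  √(810·9056) = √7335360 = 2708.3870
r = 981 / 2708.3870 = 0.3622
t = r·√(n−2)/√(1−r²) = 0.3622·√7 / √(1−0.131189) = 0.958291 / 0.932100 = 1.028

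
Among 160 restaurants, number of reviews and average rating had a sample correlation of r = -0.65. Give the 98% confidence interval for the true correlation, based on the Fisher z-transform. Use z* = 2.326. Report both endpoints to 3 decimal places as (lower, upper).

(-0.745, -0.530)

z_r = atanh(-0.65) = -0.775299;  SE = 1/√(n−3) = 1/√157 = 0.079809
z-limits: -0.775299 ± 2.326·0.079809 = -0.775299 ± 0.185636 = [-0.960935, -0.589663]
ρ-limits: (tanh -0.960935, tanh -0.589663) = (-0.745, -0.530)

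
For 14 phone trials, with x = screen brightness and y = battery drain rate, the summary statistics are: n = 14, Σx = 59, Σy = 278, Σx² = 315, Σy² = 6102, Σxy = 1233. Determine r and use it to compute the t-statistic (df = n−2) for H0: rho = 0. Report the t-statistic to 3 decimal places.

S_xy = nΣxy − ΣxΣy = 14·1233 − 59·278 = 17262 − 16402 = 860
S_xx = nΣx² − (Σx)² = 14·315 − 59² = 4410 − 3481 = 929
S_yy = nΣy² − (Σy)² = 14·6102 − 278² = 85428 − 77284 = 8144
r = S_xy / √(S_xx·S_yy) = 860 / √(929·8144) = 860 / √7565776 = 860 / 2750.5956 = 0.3127
t = r·√(n−2)/√(1−r²) = 0.3127·√12 / √(1−0.097781) = 1.083225 / 0.949852 = 1.140

1.140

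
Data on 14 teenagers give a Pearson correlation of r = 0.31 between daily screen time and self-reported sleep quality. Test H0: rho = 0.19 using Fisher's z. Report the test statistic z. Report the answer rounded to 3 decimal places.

0.425

Fisher z: atanh(0.31) = 0.320545, atanh(0.19) = 0.192337
z = (z_r − z_0)·√(n−3) = (0.320545 − 0.192337)·√11 = 0.128208 · 3.316625 = 0.425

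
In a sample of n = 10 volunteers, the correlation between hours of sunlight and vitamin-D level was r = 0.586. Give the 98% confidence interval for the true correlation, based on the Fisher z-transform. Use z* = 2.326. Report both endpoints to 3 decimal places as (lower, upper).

z_r = atanh(0.586) = 0.671552;  SE = 1/√(n−3) = 1/√7 = 0.377964
z-limits: 0.671552 ± 2.326·0.377964 = 0.671552 ± 0.879144 = [-0.207592, 1.550696]
ρ-limits: (tanh -0.207592, tanh 1.550696) = (-0.205, 0.914)

(-0.205, 0.914)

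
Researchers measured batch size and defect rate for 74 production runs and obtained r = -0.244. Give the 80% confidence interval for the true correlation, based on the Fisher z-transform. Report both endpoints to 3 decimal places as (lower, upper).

(-0.381, -0.097)

z_r = atanh(-0.244) = -0.249023;  SE = 1/√(n−3) = 1/√71 = 0.118678
z-limits: -0.249023 ± 1.282·0.118678 = -0.249023 ± 0.152145 = [-0.401168, -0.096878]
ρ-limits: (tanh -0.401168, tanh -0.096878) = (-0.381, -0.097)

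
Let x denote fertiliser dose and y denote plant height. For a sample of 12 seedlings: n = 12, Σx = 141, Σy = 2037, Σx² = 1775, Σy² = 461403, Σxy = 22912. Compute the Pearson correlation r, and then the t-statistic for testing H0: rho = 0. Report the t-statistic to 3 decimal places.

-0.910

S_xy = nΣxy − ΣxΣy = 12·22912 − 141·2037 = 274944 − 287217 = -12273
S_xx = nΣx² − (Σx)² = 12·1775 − 141² = 21300 − 19881 = 1419
S_yy = nΣy² − (Σy)² = 12·461403 − 2037² = 5536836 − 4149369 = 1387467
r = S_xy / √(S_xx·S_yy) = -12273 / √(1419·1387467) = -12273 / √1968815673 = -12273 / 44371.3384 = -0.2766
t = r·√(n−2)/√(1−r²) = -0.2766·√10 / √(1−0.076508) = -0.874686 / 0.960985 = -0.910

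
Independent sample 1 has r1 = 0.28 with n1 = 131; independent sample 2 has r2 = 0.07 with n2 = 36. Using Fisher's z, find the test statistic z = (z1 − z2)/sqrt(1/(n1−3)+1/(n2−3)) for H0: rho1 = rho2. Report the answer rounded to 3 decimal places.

1.114

Fisher z-transforms: z1 = atanh(0.28) = 0.287682, z2 = atanh(0.07) = 0.070115; difference d = 0.217567
Var(d) = 1/128 + 1/33 = 0.0078125 + 0.0303030 = 0.0381155
z = d/√Var(d) = 0.217567 / √0.0381155 = 0.217567 / 0.195232 = 1.114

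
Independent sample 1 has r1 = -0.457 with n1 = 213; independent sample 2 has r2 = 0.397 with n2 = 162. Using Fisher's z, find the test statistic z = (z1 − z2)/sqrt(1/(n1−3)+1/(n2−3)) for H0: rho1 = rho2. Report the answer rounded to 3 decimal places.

z1 = atanh(-0.457) = -0.493513,  z2 = atanh(0.397) = 0.420083
SE = √(1/(n1−3) + 1/(n2−3)) = √(1/210 + 1/159) = √(0.0047619 + 0.0062893) = √0.0110512 = 0.105125
z = (z1 − z2)/SE = (-0.493513 − 0.420083) / 0.105125 = -0.913596 / 0.105125 = -8.691

-8.691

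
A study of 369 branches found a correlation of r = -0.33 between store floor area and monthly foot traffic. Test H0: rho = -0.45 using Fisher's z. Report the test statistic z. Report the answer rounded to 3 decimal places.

Fisher z: atanh(-0.33) = -0.342828, atanh(-0.45) = -0.484700
z = (z_r − z_0)·√(n−3) = (-0.342828 − (-0.484700))·√366 = 0.141872 · 19.131126 = 2.714

2.714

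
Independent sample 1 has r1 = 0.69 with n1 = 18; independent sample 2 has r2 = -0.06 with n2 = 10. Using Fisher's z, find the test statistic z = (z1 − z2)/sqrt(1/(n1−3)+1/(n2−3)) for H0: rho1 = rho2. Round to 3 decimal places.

Fisher z-transforms: z1 = atanh(0.69) = 0.847956, z2 = atanh(-0.06) = -0.060072; difference d = 0.908028
Var(d) = 1/15 + 1/7 = 0.0666667 + 0.1428571 = 0.2095238
z = d/√Var(d) = 0.908028 / √0.2095238 = 0.908028 / 0.457738 = 1.984

1.984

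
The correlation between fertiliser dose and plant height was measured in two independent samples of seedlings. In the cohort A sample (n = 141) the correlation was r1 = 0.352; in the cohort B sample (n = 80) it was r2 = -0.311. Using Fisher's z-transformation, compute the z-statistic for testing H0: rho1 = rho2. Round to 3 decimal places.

4.846

Fisher z-transforms: z1 = atanh(0.352) = 0.367725, z2 = atanh(-0.311) = -0.321652; difference d = 0.689377
Var(d) = 1/138 + 1/77 = 0.0072464 + 0.0129870 = 0.0202334
z = d/√Var(d) = 0.689377 / √0.0202334 = 0.689377 / 0.142244 = 4.846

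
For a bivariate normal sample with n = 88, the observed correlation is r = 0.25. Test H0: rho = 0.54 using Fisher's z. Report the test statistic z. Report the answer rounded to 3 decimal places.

-3.215

z_r = atanh(0.25) = 0.255413,  z_0 = atanh(0.54) = 0.604156
SE = 1/√(n−3) = 1/√85 = 0.108465
z = (z_r − z_0)/SE = (0.255413 − 0.604156) / 0.108465 = -0.348743 / 0.108465 = -3.215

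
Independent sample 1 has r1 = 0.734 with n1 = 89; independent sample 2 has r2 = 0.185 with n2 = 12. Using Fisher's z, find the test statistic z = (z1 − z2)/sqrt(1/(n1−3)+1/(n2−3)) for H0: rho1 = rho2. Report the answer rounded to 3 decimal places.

z1 = atanh(0.734) = 0.937345,  z2 = atanh(0.185) = 0.187155
SE = √(1/(n1−3) + 1/(n2−3)) = √(1/86 + 1/9) = √(0.0116279 + 0.1111111) = √0.1227390 = 0.350341
z = (z1 − z2)/SE = (0.937345 − 0.187155) / 0.350341 = 0.750190 / 0.350341 = 2.141

2.141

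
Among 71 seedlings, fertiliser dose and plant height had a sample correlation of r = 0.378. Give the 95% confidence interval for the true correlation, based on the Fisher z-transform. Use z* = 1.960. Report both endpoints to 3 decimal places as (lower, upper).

(0.159, 0.562)

Fisher z: z_r = atanh(r) = ½·ln((1+0.378)/(1−0.378)) = 0.397724
SE(z) = 1/√(n−3) = 1/√68 = 0.121268
95% ⇒ z* = 1.960; margin = 1.960·0.121268 = 0.237685
CI on z-scale: (0.160039, 0.635409)
Back-transform: tanh(0.160039) = 0.158687, tanh(0.635409) = 0.561765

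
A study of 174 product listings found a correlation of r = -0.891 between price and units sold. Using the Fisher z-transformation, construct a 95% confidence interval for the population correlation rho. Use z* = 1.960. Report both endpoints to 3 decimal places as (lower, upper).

z_r = atanh(-0.891) = -1.426757;  SE = 1/√(n−3) = 1/√171 = 0.076472
z-limits: -1.426757 ± 1.960·0.076472 = -1.426757 ± 0.149885 = [-1.576642, -1.276872]
ρ-limits: (tanh -1.576642, tanh -1.276872) = (-0.918, -0.856)

(-0.918, -0.856)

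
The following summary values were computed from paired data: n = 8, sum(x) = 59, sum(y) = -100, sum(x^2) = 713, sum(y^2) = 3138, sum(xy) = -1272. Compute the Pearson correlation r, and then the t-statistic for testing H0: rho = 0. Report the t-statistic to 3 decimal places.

Numerator: nΣxy − (Σx)(Σy) = 8·(-1272) − (59)(-100) = -4276
Denominator: √[(nΣx²−(Σx)²)(nΣy²−(Σy)²)]
  nΣx²−(Σx)² = 8·713 − 3481 = 2223;  nΣy²−(Σy)² = 8·3138 − 10000 = 15104
  √(2223·15104) = √33576192 = 5794.4967
r = -4276 / 5794.4967 = -0.7379
t = r·√(n−2)/√(1−r²) = -0.7379·√6 / √(1−0.544496) = -1.807478 / 0.674910 = -2.678

-2.678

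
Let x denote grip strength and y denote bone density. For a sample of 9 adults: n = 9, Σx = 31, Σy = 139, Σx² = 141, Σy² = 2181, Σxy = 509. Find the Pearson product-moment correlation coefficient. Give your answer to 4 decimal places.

S_xy = nΣxy − ΣxΣy = 9·509 − 31·139 = 4581 − 4309 = 272
S_xx = nΣx² − (Σx)² = 9·141 − 31² = 1269 − 961 = 308
S_yy = nΣy² − (Σy)² = 9·2181 − 139² = 19629 − 19321 = 308
r = S_xy / √(S_xx·S_yy) = 272 / √(308·308) = 272 / √94864 = 272 / 308.0000 = 0.8831

0.8831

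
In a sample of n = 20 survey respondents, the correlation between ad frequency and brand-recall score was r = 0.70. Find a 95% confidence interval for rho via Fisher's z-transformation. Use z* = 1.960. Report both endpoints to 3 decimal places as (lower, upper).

(0.373, 0.872)

z_r = atanh(0.70) = 0.867301;  SE = 1/√(n−3) = 1/√17 = 0.242536
z-limits: 0.867301 ± 1.960·0.242536 = 0.867301 ± 0.475371 = [0.391930, 1.342672]
ρ-limits: (tanh 0.391930, tanh 1.342672) = (0.373, 0.872)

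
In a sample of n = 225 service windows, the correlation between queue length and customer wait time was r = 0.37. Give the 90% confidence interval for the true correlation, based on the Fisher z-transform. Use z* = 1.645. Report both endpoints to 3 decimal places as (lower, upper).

(0.271, 0.461)

Fisher z: z_r = atanh(r) = ½·ln((1+0.37)/(1−0.37)) = 0.388423
SE(z) = 1/√(n−3) = 1/√222 = 0.067116
90% ⇒ z* = 1.645; margin = 1.645·0.067116 = 0.110406
CI on z-scale: (0.278017, 0.498829)
Back-transform: tanh(0.278017) = 0.271069, tanh(0.498829) = 0.461196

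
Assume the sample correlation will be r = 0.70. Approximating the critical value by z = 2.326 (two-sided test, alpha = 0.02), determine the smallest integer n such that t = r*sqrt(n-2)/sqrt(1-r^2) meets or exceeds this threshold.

Need r·√(n−2)/√(1−r²) ≥ 2.326
√(n−2) ≥ 2.326·√(1−0.4900) / 0.70 = 2.326·0.714143 / 0.70 = 2.3730
n−2 ≥ 5.6311  ⇒  n ≥ 7.6311
Smallest integer n = 8

8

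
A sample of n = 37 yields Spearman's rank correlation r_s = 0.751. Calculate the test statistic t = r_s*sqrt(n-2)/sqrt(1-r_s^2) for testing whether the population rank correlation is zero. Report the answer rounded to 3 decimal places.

1 − r_s² = 1 − 0.564001 = 0.435999;  √(1−r_s²) = 0.660302
√(n−2) = √35 = 5.916080
t = r_s·√(n−2)/√(1−r_s²) = 0.751 · 5.916080 / 0.660302 = 6.729

6.729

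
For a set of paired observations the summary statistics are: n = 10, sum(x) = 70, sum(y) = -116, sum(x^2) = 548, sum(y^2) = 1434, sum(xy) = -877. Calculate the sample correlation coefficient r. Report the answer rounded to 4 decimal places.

Numerator: nΣxy − (Σx)(Σy) = 10·(-877) − (70)(-116) = -650
Denominator: √[(nΣx²−(Σx)²)(nΣy²−(Σy)²)]
  nΣx²−(Σx)² = 10·548 − 4900 = 580;  nΣy²−(Σy)² = 10·1434 − 13456 = 884
  √(580·884) = √512720 = 716.0447
r = -650 / 716.0447 = -0.9078

-0.9078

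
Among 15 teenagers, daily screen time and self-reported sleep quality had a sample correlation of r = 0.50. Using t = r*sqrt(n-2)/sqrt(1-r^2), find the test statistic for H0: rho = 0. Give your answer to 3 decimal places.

2.082

t = r·√(n−2) / √(1−r²) with r = 0.50, n = 15
  = 0.50·√13 / √(1 − 0.2500)
  = 0.50·3.605551 / 0.866025
  = 1.802776 / 0.866025 = 2.082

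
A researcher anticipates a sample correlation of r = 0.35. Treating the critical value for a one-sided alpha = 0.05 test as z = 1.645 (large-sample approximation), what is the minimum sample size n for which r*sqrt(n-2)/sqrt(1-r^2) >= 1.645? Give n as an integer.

Need r·√(n−2)/√(1−r²) ≥ 1.645
√(n−2) ≥ 1.645·√(1−0.1225) / 0.35 = 1.645·0.936750 / 0.35 = 4.4027
n−2 ≥ 19.3838  ⇒  n ≥ 21.3838
Smallest integer n = 22

22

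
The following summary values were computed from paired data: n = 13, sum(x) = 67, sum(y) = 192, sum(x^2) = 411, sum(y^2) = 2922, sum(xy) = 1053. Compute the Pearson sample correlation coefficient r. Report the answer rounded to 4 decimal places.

Numerator: nΣxy − (Σx)(Σy) = 13·1053 − (67)(192) = 825
Denominator: √[(nΣx²−(Σx)²)(nΣy²−(Σy)²)]
  nΣx²−(Σx)² = 13·411 − 4489 = 854;  nΣy²−(Σy)² = 13·2922 − 36864 = 1122
  √(854·1122) = √958188 = 978.8708
r = 825 / 978.8708 = 0.8428

0.8428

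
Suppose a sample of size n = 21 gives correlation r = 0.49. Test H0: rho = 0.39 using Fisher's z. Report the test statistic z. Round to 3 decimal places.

Fisher z: atanh(0.49) = 0.536060, atanh(0.39) = 0.411800
z = (z_r − z_0)·√(n−3) = (0.536060 − 0.411800)·√18 = 0.124260 · 4.242641 = 0.527

0.527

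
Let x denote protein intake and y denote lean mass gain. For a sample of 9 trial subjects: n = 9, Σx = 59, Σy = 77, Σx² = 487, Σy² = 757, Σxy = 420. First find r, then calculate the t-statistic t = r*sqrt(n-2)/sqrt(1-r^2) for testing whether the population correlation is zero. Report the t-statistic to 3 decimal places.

-4.352

Numerator: nΣxy − (Σx)(Σy) = 9·420 − (59)(77) = -763
Denominator: √[(nΣx²−(Σx)²)(nΣy²−(Σy)²)]
  nΣx²−(Σx)² = 9·487 − 3481 = 902;  nΣy²−(Σy)² = 9·757 − 5929 = 884
  √(902·884) = √797368 = 892.9546
r = -763 / 892.9546 = -0.8545
t = r·√(n−2)/√(1−r²) = -0.8545·√7 / √(1−0.730170) = -2.260794 / 0.519452 = -4.352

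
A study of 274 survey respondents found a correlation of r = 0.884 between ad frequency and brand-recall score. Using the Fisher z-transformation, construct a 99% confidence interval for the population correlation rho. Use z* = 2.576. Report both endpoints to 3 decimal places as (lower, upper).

Fisher z: z_r = atanh(r) = ½·ln((1+0.884)/(1−0.884)) = 1.393781
SE(z) = 1/√(n−3) = 1/√271 = 0.060746
99% ⇒ z* = 2.576; margin = 2.576·0.060746 = 0.156482
CI on z-scale: (1.237299, 1.550263)
Back-transform: tanh(1.237299) = 0.844683, tanh(1.550263) = 0.913829

(0.845, 0.914)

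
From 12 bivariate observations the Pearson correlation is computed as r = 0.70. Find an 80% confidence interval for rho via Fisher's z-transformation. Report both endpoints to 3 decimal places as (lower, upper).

z_r = atanh(0.70) = 0.867301;  SE = 1/√(n−3) = 1/√9 = 0.333333
z-limits: 0.867301 ± 1.282·0.333333 = 0.867301 ± 0.427333 = [0.439968, 1.294634]
ρ-limits: (tanh 0.439968, tanh 1.294634) = (0.414, 0.860)

(0.414, 0.860)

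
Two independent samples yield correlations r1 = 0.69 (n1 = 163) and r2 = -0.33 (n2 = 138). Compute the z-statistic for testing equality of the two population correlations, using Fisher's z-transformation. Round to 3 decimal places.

10.189

Fisher z-transforms: z1 = atanh(0.69) = 0.847956, z2 = atanh(-0.33) = -0.342828; difference d = 1.190784
Var(d) = 1/160 + 1/135 = 0.0062500 + 0.0074074 = 0.0136574
z = d/√Var(d) = 1.190784 / √0.0136574 = 1.190784 / 0.116865 = 10.189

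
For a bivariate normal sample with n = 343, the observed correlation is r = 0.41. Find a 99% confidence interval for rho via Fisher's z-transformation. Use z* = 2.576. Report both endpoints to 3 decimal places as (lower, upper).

z_r = atanh(0.41) = 0.435611;  SE = 1/√(n−3) = 1/√340 = 0.054233
z-limits: 0.435611 ± 2.576·0.054233 = 0.435611 ± 0.139704 = [0.295907, 0.575315]
ρ-limits: (tanh 0.295907, tanh 0.575315) = (0.288, 0.519)

(0.288, 0.519)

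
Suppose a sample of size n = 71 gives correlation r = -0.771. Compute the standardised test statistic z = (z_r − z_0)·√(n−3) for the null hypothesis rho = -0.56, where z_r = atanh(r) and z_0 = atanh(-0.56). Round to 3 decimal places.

-3.216

z_r = atanh(-0.771) = -1.022789,  z_0 = atanh(-0.56) = -0.632833
SE = 1/√(n−3) = 1/√68 = 0.121268
z = (z_r − z_0)/SE = (-1.022789 − (-0.632833)) / 0.121268 = -0.389956 / 0.121268 = -3.216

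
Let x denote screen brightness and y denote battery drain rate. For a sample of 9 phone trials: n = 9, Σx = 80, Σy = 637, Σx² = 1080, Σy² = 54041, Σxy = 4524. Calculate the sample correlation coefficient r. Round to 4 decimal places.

S_xy = nΣxy − ΣxΣy = 9·4524 − 80·637 = 40716 − 50960 = -10244
S_xx = nΣx² − (Σx)² = 9·1080 − 80² = 9720 − 6400 = 3320
S_yy = nΣy² − (Σy)² = 9·54041 − 637² = 486369 − 405769 = 80600
r = S_xy / √(S_xx·S_yy) = -10244 / √(3320·80600) = -10244 / √267592000 = -10244 / 16358.2395 = -0.6262

-0.6262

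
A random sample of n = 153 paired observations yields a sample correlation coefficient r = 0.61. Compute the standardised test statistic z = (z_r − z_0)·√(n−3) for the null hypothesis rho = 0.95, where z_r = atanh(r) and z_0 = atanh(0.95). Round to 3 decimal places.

Fisher z: atanh(0.61) = 0.708921, atanh(0.95) = 1.831781
z = (z_r − z_0)·√(n−3) = (0.708921 − 1.831781)·√150 = -1.122860 · 12.247449 = -13.752

-13.752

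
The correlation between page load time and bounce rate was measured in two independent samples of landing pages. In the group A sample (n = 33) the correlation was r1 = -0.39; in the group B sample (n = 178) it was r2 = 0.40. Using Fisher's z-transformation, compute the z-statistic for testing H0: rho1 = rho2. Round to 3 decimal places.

-4.228

Fisher z-transforms: z1 = atanh(-0.39) = -0.411800, z2 = atanh(0.40) = 0.423649; difference d = -0.835449
Var(d) = 1/30 + 1/175 = 0.0333333 + 0.0057143 = 0.0390476
z = d/√Var(d) = -0.835449 / √0.0390476 = -0.835449 / 0.197605 = -4.228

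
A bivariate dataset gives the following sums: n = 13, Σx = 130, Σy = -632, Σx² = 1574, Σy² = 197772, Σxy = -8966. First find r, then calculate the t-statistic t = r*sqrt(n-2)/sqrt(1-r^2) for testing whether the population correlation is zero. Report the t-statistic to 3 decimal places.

-1.409

S_xy = nΣxy − ΣxΣy = 13·(-8966) − 130·(-632) = -116558 − (-82160) = -34398
S_xx = nΣx² − (Σx)² = 13·1574 − 130² = 20462 − 16900 = 3562
S_yy = nΣy² − (Σy)² = 13·197772 − (-632)² = 2571036 − 399424 = 2171612
r = S_xy / √(S_xx·S_yy) = -34398 / √(3562·2171612) = -34398 / √7735281944 = -34398 / 87950.4516 = -0.3911
t = r·√(n−2)/√(1−r²) = -0.3911·√11 / √(1−0.152959) = -1.297132 / 0.920348 = -1.409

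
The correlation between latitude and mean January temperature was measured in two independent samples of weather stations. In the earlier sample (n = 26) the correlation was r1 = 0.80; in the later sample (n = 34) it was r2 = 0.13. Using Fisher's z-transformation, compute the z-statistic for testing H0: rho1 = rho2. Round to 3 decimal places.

z1 = atanh(0.80) = 1.098612,  z2 = atanh(0.13) = 0.130740
SE = √(1/(n1−3) + 1/(n2−3)) = √(1/23 + 1/31) = √(0.0434783 + 0.0322581) = √0.0757364 = 0.275202
z = (z1 − z2)/SE = (1.098612 − 0.130740) / 0.275202 = 0.967872 / 0.275202 = 3.517

3.517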